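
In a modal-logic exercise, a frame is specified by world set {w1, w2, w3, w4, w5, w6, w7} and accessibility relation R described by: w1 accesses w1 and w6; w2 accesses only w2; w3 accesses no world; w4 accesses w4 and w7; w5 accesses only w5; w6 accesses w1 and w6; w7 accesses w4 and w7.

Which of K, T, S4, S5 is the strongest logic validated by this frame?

Reflexive (axiom T): no — w3 is not related to itself.
Transitive (axiom 4): yes — every two-step R-path is closed by a direct edge.
Euclidean (axiom 5): yes — any two successors of a common world are R-related.
So F validates K; T would additionally require R to be reflexive. The strongest is K.

K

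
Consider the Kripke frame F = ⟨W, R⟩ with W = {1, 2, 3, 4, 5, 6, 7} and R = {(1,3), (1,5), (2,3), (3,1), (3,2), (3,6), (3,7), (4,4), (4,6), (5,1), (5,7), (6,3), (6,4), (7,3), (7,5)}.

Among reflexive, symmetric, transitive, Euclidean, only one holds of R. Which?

Reflexive: no — 1 is not related to itself.
Symmetric: yes — every pair in R has its reverse in R.
Transitive: no — 1 R 3 and 3 R 2, but not 1 R 2.
Euclidean: no — 1 R 3 and 1 R 5, but not 3 R 5.
Only symmetric holds.

symmetric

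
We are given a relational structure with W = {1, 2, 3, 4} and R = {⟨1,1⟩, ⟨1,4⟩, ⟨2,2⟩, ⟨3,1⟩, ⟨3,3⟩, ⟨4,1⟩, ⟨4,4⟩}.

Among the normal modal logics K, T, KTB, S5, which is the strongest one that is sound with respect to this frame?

Reflexive (axiom T): yes — every world is R-related to itself.
Symmetric (axiom B): no — 3 R 1 but not 1 R 3.
Euclidean (axiom 5): no — 3 R 1 and 3 R 3, but not 1 R 3.
So F validates K, T; KTB would additionally require R to be symmetric. The strongest is T.

T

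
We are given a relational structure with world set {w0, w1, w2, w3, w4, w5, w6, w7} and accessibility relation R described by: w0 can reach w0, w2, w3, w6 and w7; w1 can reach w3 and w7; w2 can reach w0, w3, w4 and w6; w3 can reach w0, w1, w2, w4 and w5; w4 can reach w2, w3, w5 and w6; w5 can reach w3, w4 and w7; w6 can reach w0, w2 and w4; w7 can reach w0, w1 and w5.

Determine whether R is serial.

Yes

Serial: yes — every world has a successor (e.g. w0 R w0).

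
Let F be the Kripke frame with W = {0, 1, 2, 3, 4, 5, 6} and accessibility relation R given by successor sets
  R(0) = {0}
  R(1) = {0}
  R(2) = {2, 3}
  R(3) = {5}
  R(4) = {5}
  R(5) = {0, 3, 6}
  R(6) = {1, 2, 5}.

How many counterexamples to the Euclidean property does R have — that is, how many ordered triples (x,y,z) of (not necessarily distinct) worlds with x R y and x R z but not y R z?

Enumerating: (2,3,2), (2,3,3), (3,5,5), (4,5,5), (5,0,3), (5,0,6), (5,3,0), (5,3,3), (5,3,6), (5,6,0), (5,6,3), (5,6,6), … and 8 more.
Total: 20.

20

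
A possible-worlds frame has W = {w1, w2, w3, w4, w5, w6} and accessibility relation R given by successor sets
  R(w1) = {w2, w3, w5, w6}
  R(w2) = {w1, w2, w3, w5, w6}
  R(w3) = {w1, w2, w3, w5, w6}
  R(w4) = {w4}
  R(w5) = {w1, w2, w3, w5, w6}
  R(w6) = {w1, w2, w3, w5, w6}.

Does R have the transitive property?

No

Transitive: no — w1 R w2 and w2 R w1, but not w1 R w1.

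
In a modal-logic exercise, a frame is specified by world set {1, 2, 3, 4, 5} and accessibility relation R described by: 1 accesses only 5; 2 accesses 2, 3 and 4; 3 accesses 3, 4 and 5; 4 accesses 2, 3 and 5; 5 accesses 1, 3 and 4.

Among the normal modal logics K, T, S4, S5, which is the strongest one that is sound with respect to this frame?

K

Reflexive (axiom T): no — 1 is not related to itself.
Transitive (axiom 4): no — 1 R 5 and 5 R 3, but not 1 R 3.
Euclidean (axiom 5): no — 4 R 2 and 4 R 5, but not 2 R 5.
So F validates K; T would additionally require R to be reflexive. The strongest is K.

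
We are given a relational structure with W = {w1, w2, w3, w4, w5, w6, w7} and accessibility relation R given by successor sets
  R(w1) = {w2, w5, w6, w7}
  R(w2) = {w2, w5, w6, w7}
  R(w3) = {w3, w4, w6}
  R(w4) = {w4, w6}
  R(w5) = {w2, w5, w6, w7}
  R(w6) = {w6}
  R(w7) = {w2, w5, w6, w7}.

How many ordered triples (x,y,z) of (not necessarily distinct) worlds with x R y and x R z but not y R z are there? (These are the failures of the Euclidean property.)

16

Enumerating: (w1,w6,w2), (w1,w6,w5), (w1,w6,w7), (w2,w6,w2), (w2,w6,w5), (w2,w6,w7), (w3,w4,w3), (w3,w6,w3), (w3,w6,w4), (w4,w6,w4), (w5,w6,w2), (w5,w6,w5), (w5,w6,w7), (w7,w6,w2), (w7,w6,w5), (w7,w6,w7).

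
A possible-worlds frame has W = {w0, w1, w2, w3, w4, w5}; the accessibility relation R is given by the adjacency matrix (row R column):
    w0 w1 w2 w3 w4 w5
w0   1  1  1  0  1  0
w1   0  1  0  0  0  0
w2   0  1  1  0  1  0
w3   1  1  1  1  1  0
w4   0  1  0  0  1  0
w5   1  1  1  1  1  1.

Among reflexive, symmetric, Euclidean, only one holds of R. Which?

reflexive

Reflexive: yes — every world is R-related to itself.
Symmetric: no — w0 R w1 but not w1 R w0.
Euclidean: no — w0 R w1 and w0 R w2, but not w1 R w2.
Only reflexive holds.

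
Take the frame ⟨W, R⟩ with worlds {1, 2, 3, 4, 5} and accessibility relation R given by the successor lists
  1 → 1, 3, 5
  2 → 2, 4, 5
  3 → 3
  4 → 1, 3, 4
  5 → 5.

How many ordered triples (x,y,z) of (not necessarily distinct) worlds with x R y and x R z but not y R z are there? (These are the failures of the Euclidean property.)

11

Enumerating: (1,3,1), (1,3,5), (1,5,1), (1,5,3), (2,4,2), (2,4,5), (2,5,2), (2,5,4), (4,1,4), (4,3,1), (4,3,4).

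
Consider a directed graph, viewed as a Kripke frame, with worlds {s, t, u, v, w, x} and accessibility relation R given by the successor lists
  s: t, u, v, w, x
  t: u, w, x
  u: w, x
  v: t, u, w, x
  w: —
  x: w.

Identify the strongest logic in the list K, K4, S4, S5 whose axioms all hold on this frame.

K4

Transitive (axiom 4): yes — every two-step R-path is closed by a direct edge.
Reflexive (axiom T): no — s is not related to itself.
Euclidean (axiom 5): no — s R t and s R v, but not t R v.
So F validates K, K4; S4 would additionally require R to be reflexive. The strongest is K4.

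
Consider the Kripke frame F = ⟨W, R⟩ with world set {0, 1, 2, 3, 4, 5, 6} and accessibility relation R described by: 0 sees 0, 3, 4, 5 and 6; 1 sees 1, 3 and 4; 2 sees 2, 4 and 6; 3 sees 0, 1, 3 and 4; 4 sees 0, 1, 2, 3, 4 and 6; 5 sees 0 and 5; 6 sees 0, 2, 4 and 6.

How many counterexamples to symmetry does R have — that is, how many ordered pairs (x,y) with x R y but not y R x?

R is symmetric; there are no such tuples.

0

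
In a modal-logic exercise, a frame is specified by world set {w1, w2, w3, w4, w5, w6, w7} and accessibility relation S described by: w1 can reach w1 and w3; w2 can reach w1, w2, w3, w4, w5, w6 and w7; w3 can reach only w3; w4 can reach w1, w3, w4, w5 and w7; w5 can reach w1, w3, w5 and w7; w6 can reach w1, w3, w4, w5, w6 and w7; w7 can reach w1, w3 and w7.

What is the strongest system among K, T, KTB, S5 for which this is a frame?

Reflexive (axiom T): yes — every world is S-related to itself.
Symmetric (axiom B): no — w1 S w3 but not w3 S w1.
Euclidean (axiom 5): no — w2 S w1 and w2 S w4, but not w1 S w4.
So F validates K, T; KTB would additionally require S to be symmetric. The strongest is T.

T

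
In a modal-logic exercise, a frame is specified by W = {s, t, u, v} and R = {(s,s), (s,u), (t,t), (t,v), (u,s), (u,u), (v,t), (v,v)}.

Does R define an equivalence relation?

Yes

Reflexive: yes — every world is R-related to itself.
Symmetric: yes — every pair in R has its reverse in R.
Transitive: yes — every two-step R-path is closed by a direct edge.
So R is an equivalence relation.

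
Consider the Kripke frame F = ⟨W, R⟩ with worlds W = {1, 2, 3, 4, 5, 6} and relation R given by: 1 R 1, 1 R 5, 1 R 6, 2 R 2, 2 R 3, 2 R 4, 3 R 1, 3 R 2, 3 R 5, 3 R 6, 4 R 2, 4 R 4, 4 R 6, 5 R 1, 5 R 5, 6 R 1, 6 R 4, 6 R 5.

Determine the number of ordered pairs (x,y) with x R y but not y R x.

4

Enumerating: (3,1), (3,5), (3,6), (6,5).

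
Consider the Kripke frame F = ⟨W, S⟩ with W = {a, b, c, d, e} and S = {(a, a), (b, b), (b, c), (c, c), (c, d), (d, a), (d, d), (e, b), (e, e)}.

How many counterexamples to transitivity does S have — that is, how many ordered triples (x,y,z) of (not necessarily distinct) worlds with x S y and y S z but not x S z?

Enumerating: (b,c,d), (c,d,a), (e,b,c).

3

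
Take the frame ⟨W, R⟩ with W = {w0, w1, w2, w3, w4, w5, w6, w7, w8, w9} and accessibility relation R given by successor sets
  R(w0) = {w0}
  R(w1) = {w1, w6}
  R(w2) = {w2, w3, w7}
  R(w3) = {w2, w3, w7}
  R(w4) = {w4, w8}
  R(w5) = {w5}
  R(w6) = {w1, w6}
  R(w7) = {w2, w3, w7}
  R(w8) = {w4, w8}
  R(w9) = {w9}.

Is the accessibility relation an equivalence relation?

Yes

Reflexive: yes — every world is R-related to itself.
Symmetric: yes — every pair in R has its reverse in R.
Transitive: yes — every two-step R-path is closed by a direct edge.
So R is an equivalence relation.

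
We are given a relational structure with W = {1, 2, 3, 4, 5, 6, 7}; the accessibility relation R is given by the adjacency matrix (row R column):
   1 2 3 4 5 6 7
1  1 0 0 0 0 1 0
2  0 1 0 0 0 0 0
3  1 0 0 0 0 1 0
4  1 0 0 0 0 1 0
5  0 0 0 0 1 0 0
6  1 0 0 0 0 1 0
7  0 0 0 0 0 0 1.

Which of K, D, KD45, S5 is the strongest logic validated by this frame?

Serial (axiom D): yes — every world has a successor (e.g. 1 R 1).
Euclidean (axiom 5): yes — any two successors of a common world are R-related.
Transitive (axiom 4): yes — every two-step R-path is closed by a direct edge.
Reflexive (axiom T): no — 3 is not related to itself.
So F validates K, D, KD45; S5 would additionally require R to be reflexive. The strongest is KD45.

KD45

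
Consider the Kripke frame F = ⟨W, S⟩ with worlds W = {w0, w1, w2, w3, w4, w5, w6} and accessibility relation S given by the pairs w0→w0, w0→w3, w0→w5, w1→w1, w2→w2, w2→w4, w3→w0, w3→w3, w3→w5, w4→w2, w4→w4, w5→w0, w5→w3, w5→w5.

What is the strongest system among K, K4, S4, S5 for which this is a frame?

Transitive (axiom 4): yes — every two-step S-path is closed by a direct edge.
Reflexive (axiom T): no — w6 is not related to itself.
Euclidean (axiom 5): yes — any two successors of a common world are S-related.
So F validates K, K4; S4 would additionally require S to be reflexive. The strongest is K4.

K4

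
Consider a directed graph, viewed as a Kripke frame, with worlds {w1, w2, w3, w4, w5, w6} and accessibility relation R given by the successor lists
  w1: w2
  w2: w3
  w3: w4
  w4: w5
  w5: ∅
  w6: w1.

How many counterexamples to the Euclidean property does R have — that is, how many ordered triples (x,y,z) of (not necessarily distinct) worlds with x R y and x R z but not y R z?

Enumerating: (w1,w2,w2), (w2,w3,w3), (w3,w4,w4), (w4,w5,w5), (w6,w1,w1).

5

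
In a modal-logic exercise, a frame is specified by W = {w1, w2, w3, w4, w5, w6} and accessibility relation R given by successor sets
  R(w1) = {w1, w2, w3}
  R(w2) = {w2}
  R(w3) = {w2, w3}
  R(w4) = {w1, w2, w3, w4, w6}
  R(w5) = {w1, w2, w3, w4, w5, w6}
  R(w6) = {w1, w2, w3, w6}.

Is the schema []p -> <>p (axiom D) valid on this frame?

Yes

Axiom D corresponds to the accessibility relation being serial.
Serial: yes — every world has a successor (e.g. w1 R w1).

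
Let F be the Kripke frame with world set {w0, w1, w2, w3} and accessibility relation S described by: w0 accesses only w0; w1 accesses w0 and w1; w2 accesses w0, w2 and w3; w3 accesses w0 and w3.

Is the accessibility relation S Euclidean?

No

Euclidean: no — w2 S w0 and w2 S w3, but not w0 S w3.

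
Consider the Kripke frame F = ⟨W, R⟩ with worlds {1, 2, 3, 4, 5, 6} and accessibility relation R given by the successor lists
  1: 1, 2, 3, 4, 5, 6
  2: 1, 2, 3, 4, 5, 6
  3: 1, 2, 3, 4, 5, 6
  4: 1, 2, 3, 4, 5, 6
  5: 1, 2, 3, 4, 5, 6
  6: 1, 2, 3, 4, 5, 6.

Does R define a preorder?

Reflexive: yes — every world is R-related to itself.
Transitive: yes — every two-step R-path is closed by a direct edge.
So R is a preorder.

Yes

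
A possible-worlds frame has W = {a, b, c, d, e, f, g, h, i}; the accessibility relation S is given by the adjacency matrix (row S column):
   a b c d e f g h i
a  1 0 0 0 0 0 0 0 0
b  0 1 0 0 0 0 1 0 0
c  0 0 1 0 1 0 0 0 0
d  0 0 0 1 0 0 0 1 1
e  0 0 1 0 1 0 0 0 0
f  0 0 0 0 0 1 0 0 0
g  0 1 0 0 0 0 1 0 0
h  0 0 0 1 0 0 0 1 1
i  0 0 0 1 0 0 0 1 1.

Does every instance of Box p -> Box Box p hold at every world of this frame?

Axiom 4 corresponds to the accessibility relation being transitive.
Transitive: yes — every two-step S-path is closed by a direct edge.

Yes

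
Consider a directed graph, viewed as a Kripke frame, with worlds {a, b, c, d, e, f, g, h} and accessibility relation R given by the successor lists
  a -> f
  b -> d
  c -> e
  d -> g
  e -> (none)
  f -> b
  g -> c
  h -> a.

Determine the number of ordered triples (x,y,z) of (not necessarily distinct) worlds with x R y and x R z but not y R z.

Enumerating: (a,f,f), (b,d,d), (c,e,e), (d,g,g), (f,b,b), (g,c,c), (h,a,a).

7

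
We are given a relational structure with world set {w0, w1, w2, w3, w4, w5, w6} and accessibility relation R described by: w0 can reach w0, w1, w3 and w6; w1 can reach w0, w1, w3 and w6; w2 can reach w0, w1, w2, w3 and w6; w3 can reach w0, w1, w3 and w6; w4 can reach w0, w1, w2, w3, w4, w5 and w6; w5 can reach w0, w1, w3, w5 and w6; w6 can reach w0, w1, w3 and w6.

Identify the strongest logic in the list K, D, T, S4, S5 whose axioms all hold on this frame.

S4

Serial (axiom D): yes — every world has a successor (e.g. w0 R w0).
Reflexive (axiom T): yes — every world is R-related to itself.
Transitive (axiom 4): yes — every two-step R-path is closed by a direct edge.
Euclidean (axiom 5): no — w4 R w0 and w4 R w2, but not w0 R w2.
So F validates K, D, T, S4; S5 would additionally require R to be Euclidean. The strongest is S4.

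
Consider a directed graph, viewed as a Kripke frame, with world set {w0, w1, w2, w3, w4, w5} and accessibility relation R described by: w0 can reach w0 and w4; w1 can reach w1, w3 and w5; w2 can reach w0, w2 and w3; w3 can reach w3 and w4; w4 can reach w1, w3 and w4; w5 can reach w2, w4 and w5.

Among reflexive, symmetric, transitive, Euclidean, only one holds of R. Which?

reflexive

Reflexive: yes — every world is R-related to itself.
Symmetric: no — w0 R w4 but not w4 R w0.
Transitive: no — w0 R w4 and w4 R w1, but not w0 R w1.
Euclidean: no — w1 R w3 and w1 R w5, but not w3 R w5.
Only reflexive holds.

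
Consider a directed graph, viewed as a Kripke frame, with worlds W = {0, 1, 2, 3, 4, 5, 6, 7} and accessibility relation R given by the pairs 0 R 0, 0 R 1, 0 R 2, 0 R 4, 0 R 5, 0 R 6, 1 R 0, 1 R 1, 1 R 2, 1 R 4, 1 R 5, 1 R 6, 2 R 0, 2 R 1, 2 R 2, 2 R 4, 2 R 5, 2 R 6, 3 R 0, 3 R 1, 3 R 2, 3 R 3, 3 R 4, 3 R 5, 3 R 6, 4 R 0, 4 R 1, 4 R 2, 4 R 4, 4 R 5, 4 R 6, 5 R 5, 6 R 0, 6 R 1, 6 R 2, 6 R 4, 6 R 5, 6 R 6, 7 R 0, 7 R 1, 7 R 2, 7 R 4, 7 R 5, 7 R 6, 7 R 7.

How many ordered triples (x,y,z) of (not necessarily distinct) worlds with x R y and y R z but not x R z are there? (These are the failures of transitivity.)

0

R is transitive; there are no such tuples.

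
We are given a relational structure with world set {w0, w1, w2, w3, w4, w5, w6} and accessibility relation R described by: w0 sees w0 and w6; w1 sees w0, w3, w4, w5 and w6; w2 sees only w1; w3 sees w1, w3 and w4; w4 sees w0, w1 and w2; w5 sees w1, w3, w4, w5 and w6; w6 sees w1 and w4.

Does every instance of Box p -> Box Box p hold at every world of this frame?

No

The schema 4 characterises exactly the transitive frames.
Transitive: no — w0 R w6 and w6 R w1, but not w0 R w1.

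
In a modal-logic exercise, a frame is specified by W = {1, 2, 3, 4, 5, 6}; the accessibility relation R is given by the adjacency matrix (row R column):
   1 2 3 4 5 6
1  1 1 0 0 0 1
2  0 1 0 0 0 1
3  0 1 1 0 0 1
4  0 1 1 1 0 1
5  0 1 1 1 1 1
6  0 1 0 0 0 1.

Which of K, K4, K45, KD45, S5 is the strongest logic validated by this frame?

K4

Transitive (axiom 4): yes — every two-step R-path is closed by a direct edge.
Euclidean (axiom 5): no — 4 R 2 and 4 R 3, but not 2 R 3.
Serial (axiom D): yes — every world has a successor (e.g. 1 R 1).
Reflexive (axiom T): yes — every world is R-related to itself.
So F validates K, K4; K45 would additionally require R to be Euclidean. The strongest is K4.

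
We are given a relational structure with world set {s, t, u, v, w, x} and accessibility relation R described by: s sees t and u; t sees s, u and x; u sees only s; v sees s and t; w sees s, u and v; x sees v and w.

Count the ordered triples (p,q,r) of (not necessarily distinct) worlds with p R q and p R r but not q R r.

Enumerating: (s,t,t), (s,u,t), (s,u,u), (t,s,s), (t,s,x), (t,u,u), (t,u,x), (t,x,s), (t,x,u), (t,x,x), (u,s,s), (v,s,s), … and 10 more.
Total: 22.

22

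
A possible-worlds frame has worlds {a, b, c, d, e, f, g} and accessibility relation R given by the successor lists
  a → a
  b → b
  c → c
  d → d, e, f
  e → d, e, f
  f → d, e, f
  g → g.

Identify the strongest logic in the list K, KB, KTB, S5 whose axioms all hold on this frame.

S5

Symmetric (axiom B): yes — every pair in R has its reverse in R.
Reflexive (axiom T): yes — every world is R-related to itself.
Euclidean (axiom 5): yes — any two successors of a common world are R-related.
So F validates K, KB, KTB, S5. The strongest is S5.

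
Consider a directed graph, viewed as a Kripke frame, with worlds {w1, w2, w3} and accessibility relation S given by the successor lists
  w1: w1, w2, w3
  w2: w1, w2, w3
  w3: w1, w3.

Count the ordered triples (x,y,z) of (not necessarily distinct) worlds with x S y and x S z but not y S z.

2

Enumerating: (w1,w3,w2), (w2,w3,w2).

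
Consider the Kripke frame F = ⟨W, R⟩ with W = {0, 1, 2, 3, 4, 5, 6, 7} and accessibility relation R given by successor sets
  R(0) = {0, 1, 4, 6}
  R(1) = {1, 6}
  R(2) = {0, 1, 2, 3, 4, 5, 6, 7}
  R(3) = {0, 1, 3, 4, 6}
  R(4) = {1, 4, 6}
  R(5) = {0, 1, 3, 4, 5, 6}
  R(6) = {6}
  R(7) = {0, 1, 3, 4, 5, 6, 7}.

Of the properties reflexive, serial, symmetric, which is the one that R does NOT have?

symmetric

Reflexive: yes — every world is R-related to itself.
Serial: yes — every world has a successor (e.g. 0 R 0).
Symmetric: no — 0 R 1 but not 1 R 0.
Only symmetric fails.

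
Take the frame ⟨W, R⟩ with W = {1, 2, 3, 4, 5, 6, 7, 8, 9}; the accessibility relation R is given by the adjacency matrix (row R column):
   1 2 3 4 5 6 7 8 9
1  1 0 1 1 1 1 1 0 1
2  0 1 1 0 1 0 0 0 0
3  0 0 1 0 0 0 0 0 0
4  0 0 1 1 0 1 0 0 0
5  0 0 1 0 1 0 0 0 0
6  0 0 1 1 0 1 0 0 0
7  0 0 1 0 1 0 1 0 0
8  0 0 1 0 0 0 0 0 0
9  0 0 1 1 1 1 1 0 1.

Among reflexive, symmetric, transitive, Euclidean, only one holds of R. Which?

Reflexive: no — 8 is not related to itself.
Symmetric: no — 1 R 3 but not 3 R 1.
Transitive: yes — every two-step R-path is closed by a direct edge.
Euclidean: no — 1 R 3 and 1 R 4, but not 3 R 4.
Only transitive holds.

transitive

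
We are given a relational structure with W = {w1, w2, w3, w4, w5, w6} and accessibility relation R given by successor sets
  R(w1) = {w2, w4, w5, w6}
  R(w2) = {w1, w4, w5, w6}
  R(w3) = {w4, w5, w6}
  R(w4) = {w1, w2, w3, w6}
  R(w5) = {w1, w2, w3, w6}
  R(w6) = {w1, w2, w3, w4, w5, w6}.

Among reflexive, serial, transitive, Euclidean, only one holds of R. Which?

Reflexive: no — w1 is not related to itself.
Serial: yes — every world has a successor (e.g. w1 R w2).
Transitive: no — w1 R w4 and w4 R w3, but not w1 R w3.
Euclidean: no — w1 R w4 and w1 R w5, but not w4 R w5.
Only serial holds.

serial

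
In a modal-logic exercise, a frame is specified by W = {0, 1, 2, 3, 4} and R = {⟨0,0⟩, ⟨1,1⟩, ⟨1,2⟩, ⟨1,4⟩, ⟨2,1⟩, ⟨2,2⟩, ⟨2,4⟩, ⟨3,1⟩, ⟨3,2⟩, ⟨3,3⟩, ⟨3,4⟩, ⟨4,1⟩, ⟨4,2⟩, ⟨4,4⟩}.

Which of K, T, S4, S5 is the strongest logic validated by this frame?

Reflexive (axiom T): yes — every world is R-related to itself.
Transitive (axiom 4): yes — every two-step R-path is closed by a direct edge.
Euclidean (axiom 5): no — 3 R 1 and 3 R 3, but not 1 R 3.
So F validates K, T, S4; S5 would additionally require R to be Euclidean. The strongest is S4.

S4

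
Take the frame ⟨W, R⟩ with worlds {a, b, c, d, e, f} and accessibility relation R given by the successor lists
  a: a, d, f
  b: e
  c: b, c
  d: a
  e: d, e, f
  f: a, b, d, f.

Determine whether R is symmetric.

No

Symmetric: no — b R e but not e R b.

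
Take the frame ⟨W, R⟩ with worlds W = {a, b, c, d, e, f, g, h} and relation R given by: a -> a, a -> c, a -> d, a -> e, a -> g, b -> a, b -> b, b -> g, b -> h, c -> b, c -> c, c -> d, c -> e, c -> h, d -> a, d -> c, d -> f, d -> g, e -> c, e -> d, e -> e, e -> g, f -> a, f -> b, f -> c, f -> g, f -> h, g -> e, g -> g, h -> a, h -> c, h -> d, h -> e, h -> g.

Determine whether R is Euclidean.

No

Euclidean: no — a R c and a R g, but not c R g.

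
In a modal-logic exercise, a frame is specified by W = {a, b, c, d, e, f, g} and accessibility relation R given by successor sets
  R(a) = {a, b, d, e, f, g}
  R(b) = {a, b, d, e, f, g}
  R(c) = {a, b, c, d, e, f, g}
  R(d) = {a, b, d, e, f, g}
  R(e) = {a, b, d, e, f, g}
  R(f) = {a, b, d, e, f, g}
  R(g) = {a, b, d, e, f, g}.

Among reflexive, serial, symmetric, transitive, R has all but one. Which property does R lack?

symmetric

Reflexive: yes — every world is R-related to itself.
Serial: yes — every world has a successor (e.g. a R a).
Symmetric: no — c R a but not a R c.
Transitive: yes — every two-step R-path is closed by a direct edge.
Only symmetric fails.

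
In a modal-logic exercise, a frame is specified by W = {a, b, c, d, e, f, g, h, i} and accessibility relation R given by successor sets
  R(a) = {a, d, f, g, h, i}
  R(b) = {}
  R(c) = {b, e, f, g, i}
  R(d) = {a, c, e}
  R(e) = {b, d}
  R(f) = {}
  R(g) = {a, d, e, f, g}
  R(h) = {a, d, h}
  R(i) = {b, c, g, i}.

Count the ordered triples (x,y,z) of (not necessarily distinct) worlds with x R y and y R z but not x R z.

Enumerating: (a,d,c), (a,d,e), (a,g,e), (a,i,b), (a,i,c), (c,e,d), (c,g,a), (c,g,d), (c,i,c), (d,a,d), (d,a,f), (d,a,g), … and 26 more.
Total: 38.

38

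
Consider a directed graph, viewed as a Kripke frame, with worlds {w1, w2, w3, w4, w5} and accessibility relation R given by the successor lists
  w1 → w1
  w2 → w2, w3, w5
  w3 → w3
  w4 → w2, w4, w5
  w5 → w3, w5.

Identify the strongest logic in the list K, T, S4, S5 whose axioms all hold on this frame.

Reflexive (axiom T): yes — every world is R-related to itself.
Transitive (axiom 4): no — w4 R w2 and w2 R w3, but not w4 R w3.
Euclidean (axiom 5): no — w2 R w3 and w2 R w5, but not w3 R w5.
So F validates K, T; S4 would additionally require R to be transitive. The strongest is T.

T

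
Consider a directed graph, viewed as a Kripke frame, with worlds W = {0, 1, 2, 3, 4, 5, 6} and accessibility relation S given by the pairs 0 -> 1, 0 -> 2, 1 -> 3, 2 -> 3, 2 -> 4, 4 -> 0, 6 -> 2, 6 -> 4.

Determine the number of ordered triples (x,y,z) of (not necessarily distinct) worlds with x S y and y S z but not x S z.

8

Enumerating: (0,1,3), (0,2,3), (0,2,4), (2,4,0), (4,0,1), (4,0,2), (6,2,3), (6,4,0).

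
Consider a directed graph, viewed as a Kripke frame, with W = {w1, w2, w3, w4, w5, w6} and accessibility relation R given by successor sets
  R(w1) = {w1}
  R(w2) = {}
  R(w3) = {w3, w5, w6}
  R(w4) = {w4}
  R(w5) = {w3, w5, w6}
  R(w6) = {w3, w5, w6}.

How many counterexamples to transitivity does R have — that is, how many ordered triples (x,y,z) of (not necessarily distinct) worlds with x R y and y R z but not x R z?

0

R is transitive; there are no such tuples.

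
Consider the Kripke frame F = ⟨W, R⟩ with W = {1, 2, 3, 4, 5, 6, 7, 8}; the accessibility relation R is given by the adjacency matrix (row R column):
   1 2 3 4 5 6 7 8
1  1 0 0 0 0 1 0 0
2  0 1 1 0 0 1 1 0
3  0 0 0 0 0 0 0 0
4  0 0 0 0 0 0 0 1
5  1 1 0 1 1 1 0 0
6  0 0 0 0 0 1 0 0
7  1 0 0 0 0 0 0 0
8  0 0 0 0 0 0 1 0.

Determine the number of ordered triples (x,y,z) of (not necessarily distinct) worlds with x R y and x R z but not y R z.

29

Enumerating: (1,6,1), (2,3,2), (2,3,3), (2,3,6), (2,3,7), (2,6,2), (2,6,3), (2,6,7), (2,7,2), (2,7,3), (2,7,6), (2,7,7), … and 17 more.
Total: 29.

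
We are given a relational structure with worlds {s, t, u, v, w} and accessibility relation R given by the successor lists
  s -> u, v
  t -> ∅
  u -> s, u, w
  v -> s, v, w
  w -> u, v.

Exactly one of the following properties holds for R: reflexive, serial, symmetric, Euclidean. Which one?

Reflexive: no — s is not related to itself.
Serial: no — t has no R-successor.
Symmetric: yes — every pair in R has its reverse in R.
Euclidean: no — s R u and s R v, but not u R v.
Only symmetric holds.

symmetric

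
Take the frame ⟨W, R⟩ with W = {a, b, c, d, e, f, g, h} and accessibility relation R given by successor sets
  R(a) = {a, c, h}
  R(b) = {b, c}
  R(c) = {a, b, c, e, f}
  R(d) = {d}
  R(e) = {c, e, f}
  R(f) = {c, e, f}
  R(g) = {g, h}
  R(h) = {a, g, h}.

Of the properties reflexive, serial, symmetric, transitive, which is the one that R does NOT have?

Reflexive: yes — every world is R-related to itself.
Serial: yes — every world has a successor (e.g. a R a).
Symmetric: yes — every pair in R has its reverse in R.
Transitive: no — a R c and c R b, but not a R b.
Only transitive fails.

transitive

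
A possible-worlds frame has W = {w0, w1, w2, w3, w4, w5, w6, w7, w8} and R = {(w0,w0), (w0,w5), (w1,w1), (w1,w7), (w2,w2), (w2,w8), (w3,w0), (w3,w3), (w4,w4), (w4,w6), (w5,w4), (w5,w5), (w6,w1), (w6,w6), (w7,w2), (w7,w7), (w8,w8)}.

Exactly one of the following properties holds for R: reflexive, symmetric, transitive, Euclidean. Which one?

reflexive

Reflexive: yes — every world is R-related to itself.
Symmetric: no — w0 R w5 but not w5 R w0.
Transitive: no — w0 R w5 and w5 R w4, but not w0 R w4.
Euclidean: no — w0 R w5 and w0 R w0, but not w5 R w0.
Only reflexive holds.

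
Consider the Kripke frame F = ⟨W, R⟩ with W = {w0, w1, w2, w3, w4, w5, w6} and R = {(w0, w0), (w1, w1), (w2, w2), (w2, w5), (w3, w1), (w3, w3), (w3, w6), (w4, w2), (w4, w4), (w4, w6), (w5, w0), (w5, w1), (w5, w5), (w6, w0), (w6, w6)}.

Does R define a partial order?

No

Reflexive: yes — every world is R-related to itself.
Transitive: no — w2 R w5 and w5 R w0, but not w2 R w0.
Antisymmetric: yes — no distinct pair is related both ways.
So R is not a partial order.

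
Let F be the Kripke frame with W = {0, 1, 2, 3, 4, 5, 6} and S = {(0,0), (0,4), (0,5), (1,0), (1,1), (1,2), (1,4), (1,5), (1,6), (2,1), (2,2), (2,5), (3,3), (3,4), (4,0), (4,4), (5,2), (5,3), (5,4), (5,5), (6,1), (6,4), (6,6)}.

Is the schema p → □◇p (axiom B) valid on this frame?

Axiom B corresponds to the accessibility relation being symmetric.
Symmetric: no — 0 S 5 but not 5 S 0.

No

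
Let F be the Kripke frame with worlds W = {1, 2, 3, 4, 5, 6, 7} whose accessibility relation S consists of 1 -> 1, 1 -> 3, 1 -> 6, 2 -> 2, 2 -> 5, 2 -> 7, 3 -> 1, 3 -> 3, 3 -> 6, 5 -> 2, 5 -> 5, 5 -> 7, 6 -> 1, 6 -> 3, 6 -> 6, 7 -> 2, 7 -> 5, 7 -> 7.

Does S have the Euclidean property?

Euclidean: yes — any two successors of a common world are S-related.

Yes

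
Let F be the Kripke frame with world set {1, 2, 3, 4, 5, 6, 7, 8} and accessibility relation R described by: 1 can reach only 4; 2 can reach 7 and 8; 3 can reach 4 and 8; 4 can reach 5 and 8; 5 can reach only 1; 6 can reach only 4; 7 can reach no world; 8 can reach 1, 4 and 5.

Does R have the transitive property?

No

Transitive: no — 1 R 4 and 4 R 5, but not 1 R 5.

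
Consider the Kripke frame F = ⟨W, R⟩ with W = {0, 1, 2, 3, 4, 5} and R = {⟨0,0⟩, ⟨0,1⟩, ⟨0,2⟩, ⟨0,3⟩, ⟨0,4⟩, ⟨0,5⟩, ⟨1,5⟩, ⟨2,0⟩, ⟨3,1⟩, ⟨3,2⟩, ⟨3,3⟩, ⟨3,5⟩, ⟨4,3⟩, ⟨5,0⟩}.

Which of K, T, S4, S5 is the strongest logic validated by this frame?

Reflexive (axiom T): no — 1 is not related to itself.
Transitive (axiom 4): no — 1 R 5 and 5 R 0, but not 1 R 0.
Euclidean (axiom 5): no — 0 R 1 and 0 R 2, but not 1 R 2.
So F validates K; T would additionally require R to be reflexive. The strongest is K.

K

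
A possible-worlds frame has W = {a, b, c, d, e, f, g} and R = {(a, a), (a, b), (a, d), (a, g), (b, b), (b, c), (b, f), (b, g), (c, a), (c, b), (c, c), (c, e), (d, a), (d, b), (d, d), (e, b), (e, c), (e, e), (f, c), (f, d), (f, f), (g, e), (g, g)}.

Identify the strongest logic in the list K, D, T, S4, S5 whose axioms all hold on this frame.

Serial (axiom D): yes — every world has a successor (e.g. a R a).
Reflexive (axiom T): yes — every world is R-related to itself.
Transitive (axiom 4): no — a R b and b R c, but not a R c.
Euclidean (axiom 5): no — a R b and a R d, but not b R d.
So F validates K, D, T; S4 would additionally require R to be transitive. The strongest is T.

T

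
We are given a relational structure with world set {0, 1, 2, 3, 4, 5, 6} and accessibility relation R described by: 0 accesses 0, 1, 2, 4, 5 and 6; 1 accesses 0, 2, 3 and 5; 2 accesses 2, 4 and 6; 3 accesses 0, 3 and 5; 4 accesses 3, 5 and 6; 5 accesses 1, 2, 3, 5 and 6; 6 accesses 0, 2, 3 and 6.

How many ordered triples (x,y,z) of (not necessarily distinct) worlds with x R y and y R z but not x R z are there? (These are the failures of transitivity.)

36

Enumerating: (0,1,3), (0,4,3), (0,5,3), (0,6,3), (1,0,1), (1,0,4), (1,0,6), (1,2,4), (1,2,6), (1,5,1), (1,5,6), (2,4,3), … and 24 more.
Total: 36.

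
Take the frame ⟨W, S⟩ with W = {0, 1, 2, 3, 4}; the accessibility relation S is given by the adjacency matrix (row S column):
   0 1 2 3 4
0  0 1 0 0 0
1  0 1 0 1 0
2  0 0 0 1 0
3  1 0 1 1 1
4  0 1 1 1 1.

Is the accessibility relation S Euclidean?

No

Euclidean: no — 3 S 0 and 3 S 2, but not 0 S 2.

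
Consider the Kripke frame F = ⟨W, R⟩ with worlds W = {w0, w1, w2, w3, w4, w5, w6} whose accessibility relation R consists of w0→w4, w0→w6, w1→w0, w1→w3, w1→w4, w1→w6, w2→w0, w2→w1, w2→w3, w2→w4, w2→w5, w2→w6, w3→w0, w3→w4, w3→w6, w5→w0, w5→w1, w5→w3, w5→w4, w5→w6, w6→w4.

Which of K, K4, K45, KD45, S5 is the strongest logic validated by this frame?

Transitive (axiom 4): yes — every two-step R-path is closed by a direct edge.
Euclidean (axiom 5): no — w0 R w4 and w0 R w6, but not w4 R w6.
Serial (axiom D): no — w4 has no R-successor.
Reflexive (axiom T): no — w0 is not related to itself.
So F validates K, K4; K45 would additionally require R to be Euclidean. The strongest is K4.

K4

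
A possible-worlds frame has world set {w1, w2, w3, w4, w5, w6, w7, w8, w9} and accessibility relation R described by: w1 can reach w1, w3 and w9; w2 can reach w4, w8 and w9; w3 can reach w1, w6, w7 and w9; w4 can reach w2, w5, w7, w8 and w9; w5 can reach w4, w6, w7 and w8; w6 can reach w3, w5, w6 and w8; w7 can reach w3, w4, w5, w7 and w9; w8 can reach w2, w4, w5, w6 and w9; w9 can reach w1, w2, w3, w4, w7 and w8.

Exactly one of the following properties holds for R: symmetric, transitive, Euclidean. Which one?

symmetric

Symmetric: yes — every pair in R has its reverse in R.
Transitive: no — w1 R w3 and w3 R w6, but not w1 R w6.
Euclidean: no — w3 R w1 and w3 R w6, but not w1 R w6.
Only symmetric holds.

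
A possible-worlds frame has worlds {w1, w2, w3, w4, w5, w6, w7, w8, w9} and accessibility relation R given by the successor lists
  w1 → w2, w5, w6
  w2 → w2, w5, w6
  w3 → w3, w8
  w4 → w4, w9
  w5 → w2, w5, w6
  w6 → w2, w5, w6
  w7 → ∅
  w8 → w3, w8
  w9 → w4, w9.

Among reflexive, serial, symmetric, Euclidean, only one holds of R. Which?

Euclidean

Reflexive: no — w1 is not related to itself.
Serial: no — w7 has no R-successor.
Symmetric: no — w1 R w2 but not w2 R w1.
Euclidean: yes — any two successors of a common world are R-related.
Only Euclidean holds.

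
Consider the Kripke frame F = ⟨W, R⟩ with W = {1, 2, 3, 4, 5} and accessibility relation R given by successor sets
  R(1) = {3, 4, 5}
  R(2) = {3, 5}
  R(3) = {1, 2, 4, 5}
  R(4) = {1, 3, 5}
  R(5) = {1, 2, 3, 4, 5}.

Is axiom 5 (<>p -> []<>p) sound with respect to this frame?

The schema 5 characterises exactly the Euclidean frames.
Euclidean: no — 3 R 1 and 3 R 2, but not 1 R 2.

No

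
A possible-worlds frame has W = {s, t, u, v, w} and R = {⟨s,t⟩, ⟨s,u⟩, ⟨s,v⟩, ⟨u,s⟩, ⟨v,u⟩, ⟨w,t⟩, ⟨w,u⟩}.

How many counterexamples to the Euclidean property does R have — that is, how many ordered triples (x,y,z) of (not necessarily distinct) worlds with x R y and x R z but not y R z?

14

Enumerating: (s,t,t), (s,t,u), (s,t,v), (s,u,t), (s,u,u), (s,u,v), (s,v,t), (s,v,v), (u,s,s), (v,u,u), (w,t,t), (w,t,u), (w,u,t), (w,u,u).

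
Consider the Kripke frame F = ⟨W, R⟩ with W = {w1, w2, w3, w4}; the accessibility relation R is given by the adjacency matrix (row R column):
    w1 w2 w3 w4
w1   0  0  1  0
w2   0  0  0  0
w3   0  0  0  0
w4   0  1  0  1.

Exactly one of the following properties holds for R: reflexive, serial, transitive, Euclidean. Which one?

transitive

Reflexive: no — w1 is not related to itself.
Serial: no — w2 has no R-successor.
Transitive: yes — every two-step R-path is closed by a direct edge.
Euclidean: no — w1 R w3 and w1 R w3, but not w3 R w3.
Only transitive holds.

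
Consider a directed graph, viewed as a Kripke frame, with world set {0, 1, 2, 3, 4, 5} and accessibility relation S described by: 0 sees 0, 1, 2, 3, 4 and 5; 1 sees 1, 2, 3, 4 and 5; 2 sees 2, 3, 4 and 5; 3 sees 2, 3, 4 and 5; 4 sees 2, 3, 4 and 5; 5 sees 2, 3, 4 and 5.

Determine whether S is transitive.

Transitive: yes — every two-step S-path is closed by a direct edge.

Yes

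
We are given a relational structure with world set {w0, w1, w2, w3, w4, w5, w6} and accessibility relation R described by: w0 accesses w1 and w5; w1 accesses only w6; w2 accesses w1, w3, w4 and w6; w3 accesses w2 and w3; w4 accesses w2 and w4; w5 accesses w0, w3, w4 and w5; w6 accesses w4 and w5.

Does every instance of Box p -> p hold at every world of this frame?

No

Axiom T corresponds to the accessibility relation being reflexive.
Reflexive: no — w0 is not related to itself.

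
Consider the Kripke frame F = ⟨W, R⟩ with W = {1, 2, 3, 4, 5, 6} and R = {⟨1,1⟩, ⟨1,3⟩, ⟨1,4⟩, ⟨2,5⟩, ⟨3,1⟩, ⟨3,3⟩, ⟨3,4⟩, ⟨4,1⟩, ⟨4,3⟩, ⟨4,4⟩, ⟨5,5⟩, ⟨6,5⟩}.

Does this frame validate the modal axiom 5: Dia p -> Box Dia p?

Yes

By correspondence theory, 5 is valid on a frame iff R is Euclidean.
Euclidean: yes — any two successors of a common world are R-related.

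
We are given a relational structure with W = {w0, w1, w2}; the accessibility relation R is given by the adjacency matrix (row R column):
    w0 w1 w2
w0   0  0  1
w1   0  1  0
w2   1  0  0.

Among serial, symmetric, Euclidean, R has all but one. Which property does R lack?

Serial: yes — every world has a successor (e.g. w0 R w2).
Symmetric: yes — every pair in R has its reverse in R.
Euclidean: no — w0 R w2 and w0 R w2, but not w2 R w2.
Only Euclidean fails.

Euclidean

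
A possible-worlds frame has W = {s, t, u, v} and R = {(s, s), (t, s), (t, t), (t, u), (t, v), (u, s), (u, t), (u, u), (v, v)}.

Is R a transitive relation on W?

No

Transitive: no — u R t and t R v, but not u R v.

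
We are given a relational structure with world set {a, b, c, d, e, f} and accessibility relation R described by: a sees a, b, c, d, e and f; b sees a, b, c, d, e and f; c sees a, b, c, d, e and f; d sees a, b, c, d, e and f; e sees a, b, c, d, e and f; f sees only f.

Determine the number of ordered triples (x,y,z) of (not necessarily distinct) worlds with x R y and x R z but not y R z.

Enumerating: (a,f,a), (a,f,b), (a,f,c), (a,f,d), (a,f,e), (b,f,a), (b,f,b), (b,f,c), (b,f,d), (b,f,e), (c,f,a), (c,f,b), … and 13 more.
Total: 25.

25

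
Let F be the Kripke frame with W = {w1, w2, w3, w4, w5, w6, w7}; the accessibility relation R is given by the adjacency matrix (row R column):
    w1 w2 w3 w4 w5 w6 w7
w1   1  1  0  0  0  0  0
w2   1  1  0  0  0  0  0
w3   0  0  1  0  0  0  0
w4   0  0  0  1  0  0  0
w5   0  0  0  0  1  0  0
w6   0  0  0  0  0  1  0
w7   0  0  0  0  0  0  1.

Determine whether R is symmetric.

Symmetric: yes — every pair in R has its reverse in R.

Yes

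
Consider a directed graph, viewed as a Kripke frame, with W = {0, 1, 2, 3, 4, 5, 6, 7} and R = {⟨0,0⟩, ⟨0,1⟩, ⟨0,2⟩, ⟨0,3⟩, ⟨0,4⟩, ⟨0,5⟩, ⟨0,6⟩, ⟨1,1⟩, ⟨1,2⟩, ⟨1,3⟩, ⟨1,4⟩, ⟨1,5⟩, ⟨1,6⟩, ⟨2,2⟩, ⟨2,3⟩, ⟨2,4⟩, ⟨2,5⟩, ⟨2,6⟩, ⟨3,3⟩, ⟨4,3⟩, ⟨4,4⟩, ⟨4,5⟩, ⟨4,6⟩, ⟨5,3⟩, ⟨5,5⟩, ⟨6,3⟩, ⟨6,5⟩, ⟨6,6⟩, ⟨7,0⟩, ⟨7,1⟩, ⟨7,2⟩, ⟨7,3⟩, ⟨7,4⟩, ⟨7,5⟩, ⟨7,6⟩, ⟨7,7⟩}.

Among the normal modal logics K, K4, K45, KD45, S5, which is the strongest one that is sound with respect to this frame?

K4

Transitive (axiom 4): yes — every two-step R-path is closed by a direct edge.
Euclidean (axiom 5): no — 0 R 2 and 0 R 1, but not 2 R 1.
Serial (axiom D): yes — every world has a successor (e.g. 0 R 0).
Reflexive (axiom T): yes — every world is R-related to itself.
So F validates K, K4; K45 would additionally require R to be Euclidean. The strongest is K4.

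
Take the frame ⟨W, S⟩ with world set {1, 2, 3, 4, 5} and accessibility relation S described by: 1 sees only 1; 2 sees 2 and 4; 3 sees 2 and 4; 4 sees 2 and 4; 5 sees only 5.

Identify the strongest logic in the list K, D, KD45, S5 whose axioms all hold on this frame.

KD45

Serial (axiom D): yes — every world has a successor (e.g. 1 S 1).
Euclidean (axiom 5): yes — any two successors of a common world are S-related.
Transitive (axiom 4): yes — every two-step S-path is closed by a direct edge.
Reflexive (axiom T): no — 3 is not related to itself.
So F validates K, D, KD45; S5 would additionally require S to be reflexive. The strongest is KD45.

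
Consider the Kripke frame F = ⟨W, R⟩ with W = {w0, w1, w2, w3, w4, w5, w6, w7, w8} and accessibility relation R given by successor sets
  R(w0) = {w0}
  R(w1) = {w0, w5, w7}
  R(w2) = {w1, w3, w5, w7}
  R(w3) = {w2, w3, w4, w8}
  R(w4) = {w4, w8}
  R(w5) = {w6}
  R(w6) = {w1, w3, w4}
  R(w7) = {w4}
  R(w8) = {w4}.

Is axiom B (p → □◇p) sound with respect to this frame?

No

Axiom B corresponds to the accessibility relation being symmetric.
Symmetric: no — w1 R w0 but not w0 R w1.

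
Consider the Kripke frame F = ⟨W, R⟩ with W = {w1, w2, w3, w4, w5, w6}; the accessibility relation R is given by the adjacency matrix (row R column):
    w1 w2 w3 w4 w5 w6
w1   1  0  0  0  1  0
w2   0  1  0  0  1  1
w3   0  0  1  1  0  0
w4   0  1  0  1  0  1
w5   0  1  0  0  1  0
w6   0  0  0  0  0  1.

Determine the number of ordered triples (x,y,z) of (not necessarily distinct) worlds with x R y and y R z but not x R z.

5

Enumerating: (w1,w5,w2), (w3,w4,w2), (w3,w4,w6), (w4,w2,w5), (w5,w2,w6).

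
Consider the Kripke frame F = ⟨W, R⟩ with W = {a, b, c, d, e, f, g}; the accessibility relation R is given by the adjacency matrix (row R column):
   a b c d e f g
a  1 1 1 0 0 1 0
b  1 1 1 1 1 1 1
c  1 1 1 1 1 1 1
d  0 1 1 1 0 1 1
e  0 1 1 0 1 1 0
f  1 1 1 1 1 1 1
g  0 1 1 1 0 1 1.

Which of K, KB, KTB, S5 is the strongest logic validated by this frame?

KTB

Symmetric (axiom B): yes — every pair in R has its reverse in R.
Reflexive (axiom T): yes — every world is R-related to itself.
Euclidean (axiom 5): no — b R a and b R d, but not a R d.
So F validates K, KB, KTB; S5 would additionally require R to be Euclidean. The strongest is KTB.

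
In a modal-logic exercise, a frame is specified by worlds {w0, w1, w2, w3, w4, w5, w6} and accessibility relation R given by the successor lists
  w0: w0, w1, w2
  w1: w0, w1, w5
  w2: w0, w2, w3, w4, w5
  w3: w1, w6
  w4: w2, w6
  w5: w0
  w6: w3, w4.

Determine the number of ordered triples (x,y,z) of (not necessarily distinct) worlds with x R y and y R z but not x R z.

25

Enumerating: (w0,w1,w5), (w0,w2,w3), (w0,w2,w4), (w0,w2,w5), (w1,w0,w2), (w2,w0,w1), (w2,w3,w1), (w2,w3,w6), (w2,w4,w6), (w3,w1,w0), (w3,w1,w5), (w3,w6,w3), … and 13 more.
Total: 25.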